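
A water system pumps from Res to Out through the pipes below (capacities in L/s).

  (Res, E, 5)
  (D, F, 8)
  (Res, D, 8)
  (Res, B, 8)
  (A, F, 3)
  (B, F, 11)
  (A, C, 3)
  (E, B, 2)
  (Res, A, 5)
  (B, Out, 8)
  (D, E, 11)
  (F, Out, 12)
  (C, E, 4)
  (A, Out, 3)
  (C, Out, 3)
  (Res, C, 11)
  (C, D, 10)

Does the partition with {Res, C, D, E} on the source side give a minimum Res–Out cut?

Given cut capacity: 5 + 8 + 3 + 8 + 2 = 26.
Augment Res→A→Out: bottleneck 3, flow now 3.
Augment Res→B→Out: bottleneck 8, flow now 11.
Augment Res→C→Out: bottleneck 3, flow now 14.
Augment Res→A→F→Out: bottleneck 2, flow now 16.
Augment Res→D→F→Out: bottleneck 8, flow now 24.
Augment Res→E→B→F→Out: bottleneck 2, flow now 26.
No augmenting path remains; maximum flow = 26.
Cut capacity 26 equals the max flow, so it is a minimum cut.

Yes — it is a minimum cut (capacity 26).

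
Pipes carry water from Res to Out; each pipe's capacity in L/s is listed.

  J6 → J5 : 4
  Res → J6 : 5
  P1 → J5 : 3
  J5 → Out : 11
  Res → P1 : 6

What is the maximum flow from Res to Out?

7

Augment Res→J6→J5→Out: bottleneck 4, flow now 4.
Augment Res→P1→J5→Out: bottleneck 3, flow now 7.
No augmenting path remains; maximum flow = 7.
In the residual graph, reachable from Res: {Res, J6, P1}.
Min-cut edges: J6→J5 (4), P1→J5 (3); capacity 4 + 3 = 7.
This cut is saturated, so no flow can exceed 7.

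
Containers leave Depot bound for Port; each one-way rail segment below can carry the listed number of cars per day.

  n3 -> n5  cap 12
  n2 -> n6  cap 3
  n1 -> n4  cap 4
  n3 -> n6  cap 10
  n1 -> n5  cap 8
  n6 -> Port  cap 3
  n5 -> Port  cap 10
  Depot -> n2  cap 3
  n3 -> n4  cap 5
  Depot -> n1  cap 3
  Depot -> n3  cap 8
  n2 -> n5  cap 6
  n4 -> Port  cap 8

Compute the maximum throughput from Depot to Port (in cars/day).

14

Augment Depot→n1→n4→Port: bottleneck 3, flow now 3.
Augment Depot→n2→n5→Port: bottleneck 3, flow now 6.
Augment Depot→n3→n4→Port: bottleneck 5, flow now 11.
Augment Depot→n3→n5→Port: bottleneck 3, flow now 14.
No augmenting path remains; maximum flow = 14.
In the residual graph, reachable from Depot: {Depot}.
Min-cut edges: Depot→n1 (3), Depot→n2 (3), Depot→n3 (8); capacity 3 + 3 + 8 = 14.
This cut is saturated, so no flow can exceed 14.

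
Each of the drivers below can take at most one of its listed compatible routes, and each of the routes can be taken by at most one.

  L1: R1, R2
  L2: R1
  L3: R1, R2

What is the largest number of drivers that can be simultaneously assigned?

Unit-capacity flow: source→left, listed edges, right→sink; max matching = max flow.
Augmenting path L1→R1 (+1); matched 1.
Augmenting path L3→R2 (+1); matched 2.
No augmenting path remains; maximum matching = 2.
König certificate: {R1, R2} is a vertex cover of size 2 (every listed pair touches it), so no matching can be larger.

2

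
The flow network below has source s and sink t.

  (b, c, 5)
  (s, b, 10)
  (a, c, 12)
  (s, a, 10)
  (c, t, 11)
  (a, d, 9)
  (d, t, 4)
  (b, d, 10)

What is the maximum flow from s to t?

Augment s→a→c→t: bottleneck 10, flow now 10.
Augment s→b→c→t: bottleneck 1, flow now 11.
Augment s→b→d→t: bottleneck 4, flow now 15.
No augmenting path remains; maximum flow = 15.
In the residual graph, reachable from s: {s, a, b, c, d}.
Min-cut edges: c→t (11), d→t (4); capacity 11 + 4 = 15.
This cut is saturated, so no flow can exceed 15.

15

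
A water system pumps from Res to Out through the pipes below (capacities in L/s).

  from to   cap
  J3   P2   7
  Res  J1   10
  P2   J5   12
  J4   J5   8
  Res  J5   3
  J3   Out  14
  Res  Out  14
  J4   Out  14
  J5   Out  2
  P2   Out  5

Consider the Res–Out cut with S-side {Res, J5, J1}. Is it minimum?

Given cut capacity: 14 + 2 = 16.
Augment Res→Out: bottleneck 14, flow now 14.
Augment Res→J5→Out: bottleneck 2, flow now 16.
No augmenting path remains; maximum flow = 16.
Cut capacity 16 equals the max flow, so it is a minimum cut.

Yes — it is a minimum cut (capacity 16).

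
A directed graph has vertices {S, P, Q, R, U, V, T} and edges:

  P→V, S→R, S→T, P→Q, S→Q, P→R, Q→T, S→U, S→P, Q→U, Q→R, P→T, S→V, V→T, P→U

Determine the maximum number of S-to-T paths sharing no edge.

4

Assign every edge capacity 1; by Menger, the answer equals the max flow.
Path S→T (+1); total 1.
Path S→P→T (+1); total 2.
Path S→Q→T (+1); total 3.
Path S→V→T (+1); total 4.
No residual S→T path; max flow = 4.
Certifying cut of size 4: {S→P, S→Q, S→T, S→V}.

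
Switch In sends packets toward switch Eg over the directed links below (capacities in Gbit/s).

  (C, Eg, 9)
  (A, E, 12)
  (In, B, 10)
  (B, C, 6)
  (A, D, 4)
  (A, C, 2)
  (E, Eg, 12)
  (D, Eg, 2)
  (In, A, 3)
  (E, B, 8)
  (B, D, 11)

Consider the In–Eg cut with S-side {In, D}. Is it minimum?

No — its capacity is 15, but the minimum cut has capacity 11.

Given cut capacity: 3 + 10 + 2 = 15.
Augment In→A→C→Eg: bottleneck 2, flow now 2.
Augment In→A→D→Eg: bottleneck 1, flow now 3.
Augment In→B→C→Eg: bottleneck 6, flow now 9.
Augment In→B→D→Eg: bottleneck 1, flow now 10.
Augment In→B→D→A→E→Eg: bottleneck 1, flow now 11. (uses reverse residual edge)
No augmenting path remains; maximum flow = 11.
In the residual graph, reachable from In: {In, B, D}.
Min-cut edges: In→A (3), B→C (6), D→Eg (2); capacity 3 + 6 + 2 = 11.
Cut capacity 15 exceeds the max flow 11, so it is not minimum.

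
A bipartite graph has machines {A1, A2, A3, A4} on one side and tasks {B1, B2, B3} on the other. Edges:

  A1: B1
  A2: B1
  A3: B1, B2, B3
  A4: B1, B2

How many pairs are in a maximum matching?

3

Unit-capacity flow: source→left, listed edges, right→sink; max matching = max flow.
Augmenting path A1→B1 (+1); matched 1.
Augmenting path A3→B2 (+1); matched 2.
Augmenting path A4→B2→A3→B3 (+1); matched 3.
No augmenting path remains; maximum matching = 3.
König certificate: {A3, A4, B1} is a vertex cover of size 3 (every listed pair touches it), so no matching can be larger.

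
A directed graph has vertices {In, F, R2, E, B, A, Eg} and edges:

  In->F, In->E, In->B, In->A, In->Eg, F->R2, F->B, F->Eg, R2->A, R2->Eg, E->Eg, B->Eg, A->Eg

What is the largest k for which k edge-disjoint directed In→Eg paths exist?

Assign every edge capacity 1; by Menger, the answer equals the max flow.
Path In→Eg (+1); total 1.
Path In→F→Eg (+1); total 2.
Path In→E→Eg (+1); total 3.
Path In→B→Eg (+1); total 4.
Path In→A→Eg (+1); total 5.
No residual In→Eg path; max flow = 5.
Certifying cut of size 5: {In→A, In→B, In→E, In→Eg, In→F}.

5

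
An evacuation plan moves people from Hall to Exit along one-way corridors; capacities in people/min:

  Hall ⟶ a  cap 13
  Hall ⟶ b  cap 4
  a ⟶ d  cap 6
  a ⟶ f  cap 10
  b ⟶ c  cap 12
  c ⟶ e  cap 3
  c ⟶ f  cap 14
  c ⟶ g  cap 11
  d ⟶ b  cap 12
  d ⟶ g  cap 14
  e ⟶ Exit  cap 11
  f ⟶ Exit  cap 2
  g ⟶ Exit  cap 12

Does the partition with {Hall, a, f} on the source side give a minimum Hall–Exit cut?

Given cut capacity: 4 + 6 + 2 = 12.
Augment Hall→a→f→Exit: bottleneck 2, flow now 2.
Augment Hall→a→d→g→Exit: bottleneck 6, flow now 8.
Augment Hall→b→c→e→Exit: bottleneck 3, flow now 11.
Augment Hall→b→c→g→Exit: bottleneck 1, flow now 12.
No augmenting path remains; maximum flow = 12.
Cut capacity 12 equals the max flow, so it is a minimum cut.

Yes — it is a minimum cut (capacity 12).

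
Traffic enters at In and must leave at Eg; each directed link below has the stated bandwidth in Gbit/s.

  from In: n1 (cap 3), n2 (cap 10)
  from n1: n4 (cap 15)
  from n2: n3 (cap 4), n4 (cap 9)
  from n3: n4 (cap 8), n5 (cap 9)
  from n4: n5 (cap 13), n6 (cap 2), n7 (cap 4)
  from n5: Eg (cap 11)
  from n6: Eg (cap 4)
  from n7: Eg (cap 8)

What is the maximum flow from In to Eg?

13

Augment In→n1→n4→n5→Eg: bottleneck 3, flow now 3.
Augment In→n2→n3→n5→Eg: bottleneck 4, flow now 7.
Augment In→n2→n4→n5→Eg: bottleneck 4, flow now 11.
Augment In→n2→n4→n6→Eg: bottleneck 2, flow now 13.
No augmenting path remains; maximum flow = 13.
In the residual graph, reachable from In: {In}.
Min-cut edges: In→n1 (3), In→n2 (10); capacity 3 + 10 = 13.
This cut is saturated, so no flow can exceed 13.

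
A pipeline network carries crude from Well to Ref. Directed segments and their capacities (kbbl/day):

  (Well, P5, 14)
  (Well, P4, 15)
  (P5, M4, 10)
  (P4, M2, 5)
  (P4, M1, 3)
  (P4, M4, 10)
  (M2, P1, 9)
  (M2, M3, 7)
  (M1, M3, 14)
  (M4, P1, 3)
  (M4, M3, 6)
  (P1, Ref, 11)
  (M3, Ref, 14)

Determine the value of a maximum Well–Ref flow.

Augment Well→P5→M4→P1→Ref: bottleneck 3, flow now 3.
Augment Well→P5→M4→M3→Ref: bottleneck 6, flow now 9.
Augment Well→P4→M2→P1→Ref: bottleneck 5, flow now 14.
Augment Well→P4→M1→M3→Ref: bottleneck 3, flow now 17.
No augmenting path remains; maximum flow = 17.
In the residual graph, reachable from Well: {Well, P5, P4, M4}.
Min-cut edges: P4→M2 (5), P4→M1 (3), M4→P1 (3), M4→M3 (6); capacity 5 + 3 + 3 + 6 = 17.
This cut is saturated, so no flow can exceed 17.

17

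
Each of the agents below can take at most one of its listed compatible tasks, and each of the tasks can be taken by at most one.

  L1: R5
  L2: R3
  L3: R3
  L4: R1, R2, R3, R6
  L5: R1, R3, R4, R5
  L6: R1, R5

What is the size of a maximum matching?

5

Unit-capacity flow: source→left, listed edges, right→sink; max matching = max flow.
Augmenting path L1→R5 (+1); matched 1.
Augmenting path L2→R3 (+1); matched 2.
Augmenting path L4→R1 (+1); matched 3.
Augmenting path L5→R4 (+1); matched 4.
Augmenting path L6→R1→L4→R2 (+1); matched 5.
No augmenting path remains; maximum matching = 5.
König certificate: {L1, L4, L5, L6, R3} is a vertex cover of size 5 (every listed pair touches it), so no matching can be larger.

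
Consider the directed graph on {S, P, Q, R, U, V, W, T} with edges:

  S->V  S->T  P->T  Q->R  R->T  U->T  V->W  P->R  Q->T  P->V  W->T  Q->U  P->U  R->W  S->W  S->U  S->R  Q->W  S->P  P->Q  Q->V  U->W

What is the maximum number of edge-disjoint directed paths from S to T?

5

Assign every edge capacity 1; by Menger, the answer equals the max flow.
Path S→T (+1); total 1.
Path S→P→T (+1); total 2.
Path S→R→T (+1); total 3.
Path S→U→T (+1); total 4.
Path S→W→T (+1); total 5.
No residual S→T path; max flow = 5.
Certifying cut of size 5: {S→P, S→R, S→T, S→U, W→T}.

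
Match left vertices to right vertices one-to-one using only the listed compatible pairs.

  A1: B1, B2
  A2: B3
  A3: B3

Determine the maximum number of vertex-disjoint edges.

Unit-capacity flow: source→left, listed edges, right→sink; max matching = max flow.
Augmenting path A1→B1 (+1); matched 1.
Augmenting path A2→B3 (+1); matched 2.
No augmenting path remains; maximum matching = 2.
König certificate: {A1, B3} is a vertex cover of size 2 (every listed pair touches it), so no matching can be larger.

2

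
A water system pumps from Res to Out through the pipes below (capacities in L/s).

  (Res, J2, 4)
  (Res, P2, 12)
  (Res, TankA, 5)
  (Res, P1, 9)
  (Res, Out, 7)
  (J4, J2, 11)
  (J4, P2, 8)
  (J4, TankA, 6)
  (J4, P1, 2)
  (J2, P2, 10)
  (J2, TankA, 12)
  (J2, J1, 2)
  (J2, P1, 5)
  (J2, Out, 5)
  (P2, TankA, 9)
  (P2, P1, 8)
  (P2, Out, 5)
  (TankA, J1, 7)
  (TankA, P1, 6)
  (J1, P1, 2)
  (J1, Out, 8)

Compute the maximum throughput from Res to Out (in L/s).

23

Augment Res→Out: bottleneck 7, flow now 7.
Augment Res→J2→Out: bottleneck 4, flow now 11.
Augment Res→P2→Out: bottleneck 5, flow now 16.
Augment Res→TankA→J1→Out: bottleneck 5, flow now 21.
Augment Res→P2→TankA→J1→Out: bottleneck 2, flow now 23.
No augmenting path remains; maximum flow = 23.
In the residual graph, reachable from Res: {Res, P2, TankA, P1}.
Min-cut edges: Res→J2 (4), Res→Out (7), P2→Out (5), TankA→J1 (7); capacity 4 + 7 + 5 + 7 = 23.
This cut is saturated, so no flow can exceed 23.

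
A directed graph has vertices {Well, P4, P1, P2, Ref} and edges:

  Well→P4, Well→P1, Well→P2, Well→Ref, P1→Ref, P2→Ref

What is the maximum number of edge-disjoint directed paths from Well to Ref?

Assign every edge capacity 1; by Menger, the answer equals the max flow.
Path Well→Ref (+1); total 1.
Path Well→P1→Ref (+1); total 2.
Path Well→P2→Ref (+1); total 3.
No residual Well→Ref path; max flow = 3.
Certifying cut of size 3: {Well→P1, Well→P2, Well→Ref}.

3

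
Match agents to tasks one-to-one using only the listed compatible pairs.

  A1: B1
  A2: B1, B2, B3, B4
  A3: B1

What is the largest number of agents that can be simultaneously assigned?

Unit-capacity flow: source→left, listed edges, right→sink; max matching = max flow.
Augmenting path A1→B1 (+1); matched 1.
Augmenting path A2→B2 (+1); matched 2.
No augmenting path remains; maximum matching = 2.
König certificate: {A2, B1} is a vertex cover of size 2 (every listed pair touches it), so no matching can be larger.

2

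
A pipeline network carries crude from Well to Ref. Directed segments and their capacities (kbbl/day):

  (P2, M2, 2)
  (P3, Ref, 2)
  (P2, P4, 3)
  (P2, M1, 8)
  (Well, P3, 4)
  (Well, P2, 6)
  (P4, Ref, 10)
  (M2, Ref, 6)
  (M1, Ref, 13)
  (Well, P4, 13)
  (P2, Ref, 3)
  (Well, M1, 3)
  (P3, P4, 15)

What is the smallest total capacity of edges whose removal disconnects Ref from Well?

Augment Well→P3→Ref: bottleneck 2, flow now 2.
Augment Well→P2→Ref: bottleneck 3, flow now 5.
Augment Well→P4→Ref: bottleneck 10, flow now 15.
Augment Well→M1→Ref: bottleneck 3, flow now 18.
Augment Well→P2→M2→Ref: bottleneck 2, flow now 20.
Augment Well→P2→M1→Ref: bottleneck 1, flow now 21.
No augmenting path remains; maximum flow = 21.
By max-flow min-cut, the minimum cut capacity equals the max flow.
In the residual graph, reachable from Well: {Well, P3, P4}.
Min-cut edges: Well→P2 (6), Well→M1 (3), P3→Ref (2), P4→Ref (10); capacity 6 + 3 + 2 + 10 = 21.

21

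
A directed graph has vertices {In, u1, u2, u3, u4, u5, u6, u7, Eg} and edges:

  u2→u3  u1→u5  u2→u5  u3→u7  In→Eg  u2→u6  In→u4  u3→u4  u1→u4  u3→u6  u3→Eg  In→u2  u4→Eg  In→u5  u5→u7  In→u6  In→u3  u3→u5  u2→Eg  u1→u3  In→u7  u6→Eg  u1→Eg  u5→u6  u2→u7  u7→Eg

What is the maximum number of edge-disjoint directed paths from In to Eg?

Assign every edge capacity 1; by Menger, the answer equals the max flow.
Path In→Eg (+1); total 1.
Path In→u2→Eg (+1); total 2.
Path In→u3→Eg (+1); total 3.
Path In→u4→Eg (+1); total 4.
Path In→u6→Eg (+1); total 5.
Path In→u7→Eg (+1); total 6.
No residual In→Eg path; max flow = 6.
Certifying cut of size 6: {In→Eg, In→u2, In→u3, In→u4, u6→Eg, u7→Eg}.

6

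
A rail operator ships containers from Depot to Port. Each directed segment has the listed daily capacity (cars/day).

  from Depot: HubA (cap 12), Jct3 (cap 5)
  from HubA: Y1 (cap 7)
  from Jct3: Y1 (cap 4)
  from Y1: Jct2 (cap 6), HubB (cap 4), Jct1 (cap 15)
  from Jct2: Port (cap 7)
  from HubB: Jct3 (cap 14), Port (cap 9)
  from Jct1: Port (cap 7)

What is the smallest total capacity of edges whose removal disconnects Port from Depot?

Augment Depot→HubA→Y1→Jct2→Port: bottleneck 6, flow now 6.
Augment Depot→HubA→Y1→HubB→Port: bottleneck 1, flow now 7.
Augment Depot→Jct3→Y1→HubB→Port: bottleneck 3, flow now 10.
Augment Depot→Jct3→Y1→Jct1→Port: bottleneck 1, flow now 11.
No augmenting path remains; maximum flow = 11.
By max-flow min-cut, the minimum cut capacity equals the max flow.
In the residual graph, reachable from Depot: {Depot, HubA, Jct3}.
Min-cut edges: HubA→Y1 (7), Jct3→Y1 (4); capacity 7 + 4 = 11.

11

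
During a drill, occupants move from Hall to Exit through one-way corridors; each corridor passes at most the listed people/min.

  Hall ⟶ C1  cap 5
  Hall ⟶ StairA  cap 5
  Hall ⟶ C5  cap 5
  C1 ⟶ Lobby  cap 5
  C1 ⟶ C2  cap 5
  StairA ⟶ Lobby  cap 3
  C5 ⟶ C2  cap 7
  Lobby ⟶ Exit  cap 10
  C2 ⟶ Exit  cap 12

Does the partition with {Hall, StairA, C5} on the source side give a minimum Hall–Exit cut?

No — its capacity is 15, but the minimum cut has capacity 13.

Given cut capacity: 5 + 3 + 7 = 15.
Augment Hall→C1→Lobby→Exit: bottleneck 5, flow now 5.
Augment Hall→StairA→Lobby→Exit: bottleneck 3, flow now 8.
Augment Hall→C5→C2→Exit: bottleneck 5, flow now 13.
No augmenting path remains; maximum flow = 13.
In the residual graph, reachable from Hall: {Hall, StairA}.
Min-cut edges: Hall→C1 (5), Hall→C5 (5), StairA→Lobby (3); capacity 5 + 5 + 3 = 13.
Cut capacity 15 exceeds the max flow 13, so it is not minimum.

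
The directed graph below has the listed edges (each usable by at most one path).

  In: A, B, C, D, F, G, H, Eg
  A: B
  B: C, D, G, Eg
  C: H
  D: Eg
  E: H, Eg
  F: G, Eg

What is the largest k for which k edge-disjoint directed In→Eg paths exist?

4

Assign every edge capacity 1; by Menger, the answer equals the max flow.
Path In→Eg (+1); total 1.
Path In→B→Eg (+1); total 2.
Path In→D→Eg (+1); total 3.
Path In→F→Eg (+1); total 4.
No residual In→Eg path; max flow = 4.
Certifying cut of size 4: {B→Eg, D→Eg, In→Eg, In→F}.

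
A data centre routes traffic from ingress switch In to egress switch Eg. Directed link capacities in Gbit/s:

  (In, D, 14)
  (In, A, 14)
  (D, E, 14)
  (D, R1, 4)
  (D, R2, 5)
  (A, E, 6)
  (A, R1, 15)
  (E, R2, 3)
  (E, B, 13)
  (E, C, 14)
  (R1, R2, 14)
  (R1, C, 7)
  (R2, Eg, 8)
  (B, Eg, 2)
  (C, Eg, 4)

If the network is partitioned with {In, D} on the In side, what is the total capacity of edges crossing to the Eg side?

37

Edges leaving {In, D}: In→A (14), D→E (14), D→R1 (4), D→R2 (5).
Cut capacity = 14 + 14 + 4 + 5 = 37.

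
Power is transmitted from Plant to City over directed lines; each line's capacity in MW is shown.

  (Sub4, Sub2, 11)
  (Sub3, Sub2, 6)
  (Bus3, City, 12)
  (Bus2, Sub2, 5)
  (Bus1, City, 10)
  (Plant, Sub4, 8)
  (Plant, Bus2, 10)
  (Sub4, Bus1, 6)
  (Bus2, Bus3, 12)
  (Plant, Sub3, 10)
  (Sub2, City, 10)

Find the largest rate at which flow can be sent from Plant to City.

24

Augment Plant→Sub3→Sub2→City: bottleneck 6, flow now 6.
Augment Plant→Sub4→Bus1→City: bottleneck 6, flow now 12.
Augment Plant→Sub4→Sub2→City: bottleneck 2, flow now 14.
Augment Plant→Bus2→Bus3→City: bottleneck 10, flow now 24.
No augmenting path remains; maximum flow = 24.
In the residual graph, reachable from Plant: {Plant, Sub3}.
Min-cut edges: Plant→Sub4 (8), Plant→Bus2 (10), Sub3→Sub2 (6); capacity 8 + 10 + 6 = 24.
This cut is saturated, so no flow can exceed 24.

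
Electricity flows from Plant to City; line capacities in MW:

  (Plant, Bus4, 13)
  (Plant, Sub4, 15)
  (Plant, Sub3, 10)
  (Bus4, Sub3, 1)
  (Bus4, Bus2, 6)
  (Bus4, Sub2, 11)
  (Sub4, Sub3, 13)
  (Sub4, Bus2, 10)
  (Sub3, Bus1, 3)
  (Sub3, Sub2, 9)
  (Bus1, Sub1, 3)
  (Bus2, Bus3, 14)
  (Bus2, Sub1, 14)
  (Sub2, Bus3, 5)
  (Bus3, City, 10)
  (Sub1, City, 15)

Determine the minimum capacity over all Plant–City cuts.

24

Augment Plant→Bus4→Bus2→Bus3→City: bottleneck 6, flow now 6.
Augment Plant→Bus4→Sub2→Bus3→City: bottleneck 4, flow now 10.
Augment Plant→Sub4→Bus2→Sub1→City: bottleneck 10, flow now 20.
Augment Plant→Sub3→Bus1→Sub1→City: bottleneck 3, flow now 23.
Augment Plant→Bus4→Sub2→Bus3→Bus2→Sub1→City: bottleneck 1, flow now 24. (uses reverse residual edge)
No augmenting path remains; maximum flow = 24.
By max-flow min-cut, the minimum cut capacity equals the max flow.
In the residual graph, reachable from Plant: {Plant, Bus4, Sub4, Sub3, Sub2}.
Min-cut edges: Bus4→Bus2 (6), Sub4→Bus2 (10), Sub3→Bus1 (3), Sub2→Bus3 (5); capacity 6 + 10 + 3 + 5 = 24.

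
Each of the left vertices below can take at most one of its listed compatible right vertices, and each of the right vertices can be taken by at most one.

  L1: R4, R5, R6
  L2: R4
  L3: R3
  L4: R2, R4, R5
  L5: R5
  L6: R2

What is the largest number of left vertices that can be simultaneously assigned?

5

Unit-capacity flow: source→left, listed edges, right→sink; max matching = max flow.
Augmenting path L1→R4 (+1); matched 1.
Augmenting path L3→R3 (+1); matched 2.
Augmenting path L4→R2 (+1); matched 3.
Augmenting path L5→R5 (+1); matched 4.
Augmenting path L2→R4→L1→R6 (+1); matched 5.
No augmenting path remains; maximum matching = 5.
König certificate: {L1, L3, R2, R4, R5} is a vertex cover of size 5 (every listed pair touches it), so no matching can be larger.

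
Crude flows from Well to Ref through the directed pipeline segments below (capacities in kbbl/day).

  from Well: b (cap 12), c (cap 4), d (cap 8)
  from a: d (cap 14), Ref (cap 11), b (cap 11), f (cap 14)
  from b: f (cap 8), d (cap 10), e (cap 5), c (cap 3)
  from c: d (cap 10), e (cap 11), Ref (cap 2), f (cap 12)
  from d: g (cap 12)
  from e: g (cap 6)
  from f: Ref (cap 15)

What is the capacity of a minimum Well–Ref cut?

Augment Well→c→Ref: bottleneck 2, flow now 2.
Augment Well→b→f→Ref: bottleneck 8, flow now 10.
Augment Well→c→f→Ref: bottleneck 2, flow now 12.
Augment Well→b→c→f→Ref: bottleneck 3, flow now 15.
No augmenting path remains; maximum flow = 15.
By max-flow min-cut, the minimum cut capacity equals the max flow.
In the residual graph, reachable from Well: {Well, b, d, e, g}.
Min-cut edges: Well→c (4), b→c (3), b→f (8); capacity 4 + 3 + 8 = 15.

15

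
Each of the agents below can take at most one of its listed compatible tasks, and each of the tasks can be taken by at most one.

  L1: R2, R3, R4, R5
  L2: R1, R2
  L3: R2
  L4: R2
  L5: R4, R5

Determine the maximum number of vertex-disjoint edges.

Unit-capacity flow: source→left, listed edges, right→sink; max matching = max flow.
Augmenting path L1→R2 (+1); matched 1.
Augmenting path L2→R1 (+1); matched 2.
Augmenting path L5→R4 (+1); matched 3.
Augmenting path L3→R2→L1→R3 (+1); matched 4.
No augmenting path remains; maximum matching = 4.
König certificate: {L1, L2, L5, R2} is a vertex cover of size 4 (every listed pair touches it), so no matching can be larger.

4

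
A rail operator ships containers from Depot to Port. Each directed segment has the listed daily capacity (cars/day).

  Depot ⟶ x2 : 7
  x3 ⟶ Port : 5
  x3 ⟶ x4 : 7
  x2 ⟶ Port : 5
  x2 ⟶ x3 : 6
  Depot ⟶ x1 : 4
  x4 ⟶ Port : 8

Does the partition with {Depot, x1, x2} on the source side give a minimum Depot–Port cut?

No — its capacity is 11, but the minimum cut has capacity 7.

Given cut capacity: 6 + 5 = 11.
Augment Depot→x2→Port: bottleneck 5, flow now 5.
Augment Depot→x2→x3→Port: bottleneck 2, flow now 7.
No augmenting path remains; maximum flow = 7.
In the residual graph, reachable from Depot: {Depot, x1}.
Min-cut edges: Depot→x2 (7); capacity 7 = 7.
Cut capacity 11 exceeds the max flow 7, so it is not minimum.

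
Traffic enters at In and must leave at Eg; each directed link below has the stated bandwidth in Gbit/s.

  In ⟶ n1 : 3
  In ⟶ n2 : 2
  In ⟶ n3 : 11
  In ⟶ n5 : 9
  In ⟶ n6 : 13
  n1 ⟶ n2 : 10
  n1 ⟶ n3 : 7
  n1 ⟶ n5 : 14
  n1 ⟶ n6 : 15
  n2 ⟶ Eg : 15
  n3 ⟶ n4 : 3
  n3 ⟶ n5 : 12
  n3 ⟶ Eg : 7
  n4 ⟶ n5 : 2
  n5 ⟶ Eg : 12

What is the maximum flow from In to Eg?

24

Augment In→n2→Eg: bottleneck 2, flow now 2.
Augment In→n3→Eg: bottleneck 7, flow now 9.
Augment In→n5→Eg: bottleneck 9, flow now 18.
Augment In→n1→n2→Eg: bottleneck 3, flow now 21.
Augment In→n3→n5→Eg: bottleneck 3, flow now 24.
No augmenting path remains; maximum flow = 24.
In the residual graph, reachable from In: {In, n3, n4, n5, n6}.
Min-cut edges: In→n1 (3), In→n2 (2), n3→Eg (7), n5→Eg (12); capacity 3 + 2 + 7 + 12 = 24.
This cut is saturated, so no flow can exceed 24.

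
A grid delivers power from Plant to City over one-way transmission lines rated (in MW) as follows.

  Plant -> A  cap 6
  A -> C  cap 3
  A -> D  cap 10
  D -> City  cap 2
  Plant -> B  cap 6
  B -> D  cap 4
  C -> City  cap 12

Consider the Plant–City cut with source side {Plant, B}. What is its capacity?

Edges leaving {Plant, B}: Plant→A (6), B→D (4).
Cut capacity = 6 + 4 = 10.

10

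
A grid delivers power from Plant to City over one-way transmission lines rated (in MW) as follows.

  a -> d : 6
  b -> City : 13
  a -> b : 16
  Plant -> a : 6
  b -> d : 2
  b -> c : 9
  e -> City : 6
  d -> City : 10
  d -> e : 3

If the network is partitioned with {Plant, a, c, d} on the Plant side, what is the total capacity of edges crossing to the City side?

29

Edges leaving {Plant, a, c, d}: a→b (16), d→e (3), d→City (10).
Cut capacity = 16 + 3 + 10 = 29.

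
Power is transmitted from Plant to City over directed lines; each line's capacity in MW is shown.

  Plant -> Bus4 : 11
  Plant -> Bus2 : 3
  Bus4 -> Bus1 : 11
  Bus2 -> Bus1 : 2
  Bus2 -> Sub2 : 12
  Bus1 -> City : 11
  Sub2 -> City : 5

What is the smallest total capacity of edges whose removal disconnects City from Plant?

Augment Plant→Bus4→Bus1→City: bottleneck 11, flow now 11.
Augment Plant→Bus2→Sub2→City: bottleneck 3, flow now 14.
No augmenting path remains; maximum flow = 14.
By max-flow min-cut, the minimum cut capacity equals the max flow.
In the residual graph, reachable from Plant: {Plant}.
Min-cut edges: Plant→Bus4 (11), Plant→Bus2 (3); capacity 11 + 3 = 14.

14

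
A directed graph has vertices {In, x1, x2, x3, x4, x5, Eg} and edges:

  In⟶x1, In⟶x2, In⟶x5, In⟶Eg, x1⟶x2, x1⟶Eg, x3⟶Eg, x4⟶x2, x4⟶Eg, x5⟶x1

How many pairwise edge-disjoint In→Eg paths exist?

2

Assign every edge capacity 1; by Menger, the answer equals the max flow.
Path In→Eg (+1); total 1.
Path In→x1→Eg (+1); total 2.
No residual In→Eg path; max flow = 2.
Certifying cut of size 2: {In→Eg, x1→Eg}.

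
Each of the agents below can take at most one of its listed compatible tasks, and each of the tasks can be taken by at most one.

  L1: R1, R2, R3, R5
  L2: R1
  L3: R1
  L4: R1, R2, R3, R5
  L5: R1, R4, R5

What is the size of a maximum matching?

Unit-capacity flow: source→left, listed edges, right→sink; max matching = max flow.
Augmenting path L1→R1 (+1); matched 1.
Augmenting path L4→R2 (+1); matched 2.
Augmenting path L5→R4 (+1); matched 3.
Augmenting path L2→R1→L1→R3 (+1); matched 4.
No augmenting path remains; maximum matching = 4.
König certificate: {L1, L4, L5, R1} is a vertex cover of size 4 (every listed pair touches it), so no matching can be larger.

4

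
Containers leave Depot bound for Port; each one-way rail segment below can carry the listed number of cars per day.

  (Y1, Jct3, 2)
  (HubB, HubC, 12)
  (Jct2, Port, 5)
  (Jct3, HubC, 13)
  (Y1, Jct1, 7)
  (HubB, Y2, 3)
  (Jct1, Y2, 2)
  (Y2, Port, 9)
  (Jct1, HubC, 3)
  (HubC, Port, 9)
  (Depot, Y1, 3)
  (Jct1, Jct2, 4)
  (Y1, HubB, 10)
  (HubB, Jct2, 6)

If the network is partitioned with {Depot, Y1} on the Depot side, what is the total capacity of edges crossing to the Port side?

Edges leaving {Depot, Y1}: Y1→Jct1 (7), Y1→HubB (10), Y1→Jct3 (2).
Cut capacity = 7 + 10 + 2 = 19.

19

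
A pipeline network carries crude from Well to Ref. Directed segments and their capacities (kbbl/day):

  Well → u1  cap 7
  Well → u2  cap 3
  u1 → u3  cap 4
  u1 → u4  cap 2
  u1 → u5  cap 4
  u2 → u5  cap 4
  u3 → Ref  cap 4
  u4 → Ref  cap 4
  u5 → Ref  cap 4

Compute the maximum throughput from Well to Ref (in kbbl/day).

10

Augment Well→u1→u3→Ref: bottleneck 4, flow now 4.
Augment Well→u1→u4→Ref: bottleneck 2, flow now 6.
Augment Well→u1→u5→Ref: bottleneck 1, flow now 7.
Augment Well→u2→u5→Ref: bottleneck 3, flow now 10.
No augmenting path remains; maximum flow = 10.
In the residual graph, reachable from Well: {Well}.
Min-cut edges: Well→u1 (7), Well→u2 (3); capacity 7 + 3 = 10.
This cut is saturated, so no flow can exceed 10.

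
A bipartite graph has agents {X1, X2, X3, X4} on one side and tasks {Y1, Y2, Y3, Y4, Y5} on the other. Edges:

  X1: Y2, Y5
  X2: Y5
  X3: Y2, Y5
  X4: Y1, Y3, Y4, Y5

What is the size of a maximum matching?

3

Unit-capacity flow: source→left, listed edges, right→sink; max matching = max flow.
Augmenting path X1→Y2 (+1); matched 1.
Augmenting path X2→Y5 (+1); matched 2.
Augmenting path X4→Y1 (+1); matched 3.
No augmenting path remains; maximum matching = 3.
König certificate: {X4, Y2, Y5} is a vertex cover of size 3 (every listed pair touches it), so no matching can be larger.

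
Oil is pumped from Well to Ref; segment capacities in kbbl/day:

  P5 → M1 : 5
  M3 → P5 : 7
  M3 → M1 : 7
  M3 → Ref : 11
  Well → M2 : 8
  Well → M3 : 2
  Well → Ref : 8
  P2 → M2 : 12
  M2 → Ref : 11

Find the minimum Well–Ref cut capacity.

Augment Well→Ref: bottleneck 8, flow now 8.
Augment Well→M3→Ref: bottleneck 2, flow now 10.
Augment Well→M2→Ref: bottleneck 8, flow now 18.
No augmenting path remains; maximum flow = 18.
By max-flow min-cut, the minimum cut capacity equals the max flow.
In the residual graph, reachable from Well: {Well}.
Min-cut edges: Well→M3 (2), Well→M2 (8), Well→Ref (8); capacity 2 + 8 + 8 = 18.

18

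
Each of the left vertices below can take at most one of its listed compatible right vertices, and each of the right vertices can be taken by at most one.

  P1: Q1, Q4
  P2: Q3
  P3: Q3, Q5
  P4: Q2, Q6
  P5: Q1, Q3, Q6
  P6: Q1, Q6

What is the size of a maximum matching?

6

Unit-capacity flow: source→left, listed edges, right→sink; max matching = max flow.
Augmenting path P1→Q1 (+1); matched 1.
Augmenting path P2→Q3 (+1); matched 2.
Augmenting path P3→Q5 (+1); matched 3.
Augmenting path P4→Q2 (+1); matched 4.
Augmenting path P5→Q6 (+1); matched 5.
Augmenting path P6→Q1→P1→Q4 (+1); matched 6.
No augmenting path remains; maximum matching = 6.
König certificate: {P1, P2, P3, P4, P5, P6} is a vertex cover of size 6 (every listed pair touches it), so no matching can be larger.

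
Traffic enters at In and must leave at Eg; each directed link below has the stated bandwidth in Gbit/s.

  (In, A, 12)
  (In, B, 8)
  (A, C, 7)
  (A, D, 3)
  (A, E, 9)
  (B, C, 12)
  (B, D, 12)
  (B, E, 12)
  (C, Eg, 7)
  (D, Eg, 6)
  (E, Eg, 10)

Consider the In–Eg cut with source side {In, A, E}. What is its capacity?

Edges leaving {In, A, E}: In→B (8), A→C (7), A→D (3), E→Eg (10).
Cut capacity = 8 + 7 + 3 + 10 = 28.

28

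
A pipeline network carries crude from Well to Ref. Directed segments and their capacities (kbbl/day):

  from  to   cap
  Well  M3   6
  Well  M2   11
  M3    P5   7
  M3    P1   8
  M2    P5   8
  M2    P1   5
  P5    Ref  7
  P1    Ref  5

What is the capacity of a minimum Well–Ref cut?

Augment Well→M3→P5→Ref: bottleneck 6, flow now 6.
Augment Well→M2→P5→Ref: bottleneck 1, flow now 7.
Augment Well→M2→P1→Ref: bottleneck 5, flow now 12.
No augmenting path remains; maximum flow = 12.
By max-flow min-cut, the minimum cut capacity equals the max flow.
In the residual graph, reachable from Well: {Well, M3, M2, P5, P1}.
Min-cut edges: P5→Ref (7), P1→Ref (5); capacity 7 + 5 = 12.

12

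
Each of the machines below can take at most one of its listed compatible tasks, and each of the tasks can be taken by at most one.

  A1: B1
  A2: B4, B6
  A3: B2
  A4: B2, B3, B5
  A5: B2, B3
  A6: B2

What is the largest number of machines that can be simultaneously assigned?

Unit-capacity flow: source→left, listed edges, right→sink; max matching = max flow.
Augmenting path A1→B1 (+1); matched 1.
Augmenting path A2→B4 (+1); matched 2.
Augmenting path A3→B2 (+1); matched 3.
Augmenting path A4→B3 (+1); matched 4.
Augmenting path A5→B3→A4→B5 (+1); matched 5.
No augmenting path remains; maximum matching = 5.
König certificate: {A1, A2, A4, A5, B2} is a vertex cover of size 5 (every listed pair touches it), so no matching can be larger.

5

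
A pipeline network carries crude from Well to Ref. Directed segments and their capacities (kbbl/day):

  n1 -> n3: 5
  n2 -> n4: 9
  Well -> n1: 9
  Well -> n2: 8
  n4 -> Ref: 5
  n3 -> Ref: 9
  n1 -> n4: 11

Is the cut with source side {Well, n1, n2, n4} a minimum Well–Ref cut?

Given cut capacity: 5 + 5 = 10.
Augment Well→n1→n3→Ref: bottleneck 5, flow now 5.
Augment Well→n1→n4→Ref: bottleneck 4, flow now 9.
Augment Well→n2→n4→Ref: bottleneck 1, flow now 10.
No augmenting path remains; maximum flow = 10.
Cut capacity 10 equals the max flow, so it is a minimum cut.

Yes — it is a minimum cut (capacity 10).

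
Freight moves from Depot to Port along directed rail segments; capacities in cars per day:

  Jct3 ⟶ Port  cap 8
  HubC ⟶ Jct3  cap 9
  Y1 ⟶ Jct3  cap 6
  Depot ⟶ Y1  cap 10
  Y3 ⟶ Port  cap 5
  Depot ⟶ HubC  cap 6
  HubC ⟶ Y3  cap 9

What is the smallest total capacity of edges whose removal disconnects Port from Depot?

12

Augment Depot→Y1→Jct3→Port: bottleneck 6, flow now 6.
Augment Depot→HubC→Y3→Port: bottleneck 5, flow now 11.
Augment Depot→HubC→Jct3→Port: bottleneck 1, flow now 12.
No augmenting path remains; maximum flow = 12.
By max-flow min-cut, the minimum cut capacity equals the max flow.
In the residual graph, reachable from Depot: {Depot, Y1}.
Min-cut edges: Depot→HubC (6), Y1→Jct3 (6); capacity 6 + 6 = 12.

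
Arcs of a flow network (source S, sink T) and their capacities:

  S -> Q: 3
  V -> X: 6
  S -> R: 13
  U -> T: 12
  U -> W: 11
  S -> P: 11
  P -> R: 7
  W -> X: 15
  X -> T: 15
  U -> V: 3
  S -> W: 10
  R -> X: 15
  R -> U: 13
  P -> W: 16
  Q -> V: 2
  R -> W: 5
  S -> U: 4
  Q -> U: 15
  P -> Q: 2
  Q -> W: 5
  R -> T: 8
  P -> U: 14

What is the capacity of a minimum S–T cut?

Augment S→R→T: bottleneck 8, flow now 8.
Augment S→U→T: bottleneck 4, flow now 12.
Augment S→P→U→T: bottleneck 8, flow now 20.
Augment S→R→X→T: bottleneck 5, flow now 25.
Augment S→W→X→T: bottleneck 10, flow now 35.
No augmenting path remains; maximum flow = 35.
By max-flow min-cut, the minimum cut capacity equals the max flow.
In the residual graph, reachable from S: {S, P, Q, R, U, V, W, X}.
Min-cut edges: R→T (8), U→T (12), X→T (15); capacity 8 + 12 + 15 = 35.

35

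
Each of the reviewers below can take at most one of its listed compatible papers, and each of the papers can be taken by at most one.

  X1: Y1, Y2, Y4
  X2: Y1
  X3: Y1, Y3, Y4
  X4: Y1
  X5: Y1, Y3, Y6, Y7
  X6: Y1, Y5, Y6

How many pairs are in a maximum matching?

5

Unit-capacity flow: source→left, listed edges, right→sink; max matching = max flow.
Augmenting path X1→Y1 (+1); matched 1.
Augmenting path X3→Y3 (+1); matched 2.
Augmenting path X5→Y6 (+1); matched 3.
Augmenting path X6→Y5 (+1); matched 4.
Augmenting path X2→Y1→X1→Y2 (+1); matched 5.
No augmenting path remains; maximum matching = 5.
König certificate: {X1, X3, X5, X6, Y1} is a vertex cover of size 5 (every listed pair touches it), so no matching can be larger.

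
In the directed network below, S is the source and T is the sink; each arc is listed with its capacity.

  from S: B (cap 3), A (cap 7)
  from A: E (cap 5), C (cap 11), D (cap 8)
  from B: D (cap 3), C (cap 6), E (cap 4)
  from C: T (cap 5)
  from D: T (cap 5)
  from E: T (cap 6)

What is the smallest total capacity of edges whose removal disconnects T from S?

Augment S→A→C→T: bottleneck 5, flow now 5.
Augment S→A→D→T: bottleneck 2, flow now 7.
Augment S→B→D→T: bottleneck 3, flow now 10.
No augmenting path remains; maximum flow = 10.
By max-flow min-cut, the minimum cut capacity equals the max flow.
In the residual graph, reachable from S: {S}.
Min-cut edges: S→A (7), S→B (3); capacity 7 + 3 = 10.

10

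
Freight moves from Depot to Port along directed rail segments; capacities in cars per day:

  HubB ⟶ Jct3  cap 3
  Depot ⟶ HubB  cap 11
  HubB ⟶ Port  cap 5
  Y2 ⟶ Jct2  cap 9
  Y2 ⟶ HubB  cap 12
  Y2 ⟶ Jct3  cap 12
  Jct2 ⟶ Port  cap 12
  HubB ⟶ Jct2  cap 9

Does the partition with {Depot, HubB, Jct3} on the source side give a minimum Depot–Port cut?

No — its capacity is 14, but the minimum cut has capacity 11.

Given cut capacity: 9 + 5 = 14.
Augment Depot→HubB→Port: bottleneck 5, flow now 5.
Augment Depot→HubB→Jct2→Port: bottleneck 6, flow now 11.
No augmenting path remains; maximum flow = 11.
In the residual graph, reachable from Depot: {Depot}.
Min-cut edges: Depot→HubB (11); capacity 11 = 11.
Cut capacity 14 exceeds the max flow 11, so it is not minimum.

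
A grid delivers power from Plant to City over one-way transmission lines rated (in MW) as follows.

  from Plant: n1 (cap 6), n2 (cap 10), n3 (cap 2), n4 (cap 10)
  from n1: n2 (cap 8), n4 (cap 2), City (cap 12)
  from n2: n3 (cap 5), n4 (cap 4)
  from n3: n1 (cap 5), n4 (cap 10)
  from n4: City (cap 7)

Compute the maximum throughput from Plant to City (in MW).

Augment Plant→n1→City: bottleneck 6, flow now 6.
Augment Plant→n4→City: bottleneck 7, flow now 13.
Augment Plant→n3→n1→City: bottleneck 2, flow now 15.
Augment Plant→n2→n3→n1→City: bottleneck 3, flow now 18.
No augmenting path remains; maximum flow = 18.
In the residual graph, reachable from Plant: {Plant, n2, n3, n4}.
Min-cut edges: Plant→n1 (6), n3→n1 (5), n4→City (7); capacity 6 + 5 + 7 = 18.
This cut is saturated, so no flow can exceed 18.

18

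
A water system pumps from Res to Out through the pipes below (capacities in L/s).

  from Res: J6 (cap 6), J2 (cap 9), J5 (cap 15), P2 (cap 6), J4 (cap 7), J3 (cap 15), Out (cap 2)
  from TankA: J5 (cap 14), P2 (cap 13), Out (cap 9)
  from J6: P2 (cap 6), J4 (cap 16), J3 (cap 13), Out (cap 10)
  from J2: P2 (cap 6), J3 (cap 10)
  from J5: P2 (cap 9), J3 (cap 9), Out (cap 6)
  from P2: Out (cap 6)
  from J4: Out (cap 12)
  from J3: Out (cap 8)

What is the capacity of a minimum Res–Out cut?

Augment Res→Out: bottleneck 2, flow now 2.
Augment Res→J6→Out: bottleneck 6, flow now 8.
Augment Res→J5→Out: bottleneck 6, flow now 14.
Augment Res→P2→Out: bottleneck 6, flow now 20.
Augment Res→J4→Out: bottleneck 7, flow now 27.
Augment Res→J3→Out: bottleneck 8, flow now 35.
No augmenting path remains; maximum flow = 35.
By max-flow min-cut, the minimum cut capacity equals the max flow.
In the residual graph, reachable from Res: {Res, J2, J5, P2, J3}.
Min-cut edges: Res→J6 (6), Res→J4 (7), Res→Out (2), J5→Out (6), P2→Out (6), J3→Out (8); capacity 6 + 7 + 2 + 6 + 6 + 8 = 35.

35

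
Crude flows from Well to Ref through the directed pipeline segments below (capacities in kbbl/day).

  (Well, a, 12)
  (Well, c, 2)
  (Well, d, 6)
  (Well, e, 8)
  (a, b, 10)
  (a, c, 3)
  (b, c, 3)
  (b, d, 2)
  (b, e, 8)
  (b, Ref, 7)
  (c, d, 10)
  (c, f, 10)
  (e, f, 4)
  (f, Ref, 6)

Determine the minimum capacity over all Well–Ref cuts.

Augment Well→a→b→Ref: bottleneck 7, flow now 7.
Augment Well→c→f→Ref: bottleneck 2, flow now 9.
Augment Well→e→f→Ref: bottleneck 4, flow now 13.
No augmenting path remains; maximum flow = 13.
By max-flow min-cut, the minimum cut capacity equals the max flow.
In the residual graph, reachable from Well: {Well, a, b, c, d, e, f}.
Min-cut edges: b→Ref (7), f→Ref (6); capacity 7 + 6 = 13.

13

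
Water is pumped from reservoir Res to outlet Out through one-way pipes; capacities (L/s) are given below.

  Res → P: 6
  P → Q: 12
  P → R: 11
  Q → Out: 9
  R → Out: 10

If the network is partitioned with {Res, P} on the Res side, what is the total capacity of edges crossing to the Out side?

23

Edges leaving {Res, P}: P→Q (12), P→R (11).
Cut capacity = 12 + 11 = 23.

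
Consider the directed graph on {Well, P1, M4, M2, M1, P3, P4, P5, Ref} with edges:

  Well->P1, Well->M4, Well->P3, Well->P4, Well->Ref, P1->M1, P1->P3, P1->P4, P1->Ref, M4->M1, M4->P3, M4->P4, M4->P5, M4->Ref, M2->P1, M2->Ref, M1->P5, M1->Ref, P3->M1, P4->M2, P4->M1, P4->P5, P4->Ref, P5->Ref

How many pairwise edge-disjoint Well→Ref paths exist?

5

Assign every edge capacity 1; by Menger, the answer equals the max flow.
Path Well→Ref (+1); total 1.
Path Well→P1→Ref (+1); total 2.
Path Well→M4→Ref (+1); total 3.
Path Well→P4→Ref (+1); total 4.
Path Well→P3→M1→Ref (+1); total 5.
No residual Well→Ref path; max flow = 5.
Certifying cut of size 5: {Well→M4, Well→P1, Well→P3, Well→P4, Well→Ref}.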